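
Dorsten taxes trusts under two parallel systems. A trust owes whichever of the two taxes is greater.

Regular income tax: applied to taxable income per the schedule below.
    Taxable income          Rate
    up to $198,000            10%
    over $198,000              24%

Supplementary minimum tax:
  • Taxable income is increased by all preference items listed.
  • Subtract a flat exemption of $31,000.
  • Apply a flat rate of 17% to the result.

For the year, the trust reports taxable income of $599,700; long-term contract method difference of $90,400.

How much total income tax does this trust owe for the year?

$116,208

Regular income tax:
  $198,000 × 10% = $19,800
  $401,700 × 24% = $96,408
  → $116,208

Supplementary minimum tax:
  Adjusted income: $599,700 + $90,400 = $690,100
  Less exemption $31,000 → base $659,100
  $659,100 × 17% = $112,047

$116,208 > $112,047, so the regular income tax governs.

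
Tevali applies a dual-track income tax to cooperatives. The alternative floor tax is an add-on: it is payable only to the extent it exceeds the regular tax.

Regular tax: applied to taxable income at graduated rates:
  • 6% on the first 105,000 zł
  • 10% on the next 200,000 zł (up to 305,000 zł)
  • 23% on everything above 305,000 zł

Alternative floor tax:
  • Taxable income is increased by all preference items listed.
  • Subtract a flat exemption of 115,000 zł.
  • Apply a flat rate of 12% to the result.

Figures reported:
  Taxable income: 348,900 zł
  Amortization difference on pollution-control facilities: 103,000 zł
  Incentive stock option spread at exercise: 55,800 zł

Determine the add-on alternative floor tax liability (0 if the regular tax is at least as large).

10,727 zł

Regular tax:
  105,000 zł × 6% = 6,300 zł
  200,000 zł × 10% = 20,000 zł
  43,900 zł × 23% = 10,097 zł
  → 36,397 zł

Alternative floor tax:
  Adjusted income: 348,900 zł + 103,000 zł + 55,800 zł = 507,700 zł
  Less exemption 115,000 zł → base 392,700 zł
  392,700 zł × 12% = 47,124 zł

Excess of alternative floor tax over regular tax: 47,124 zł − 36,397 zł = 10,727 zł.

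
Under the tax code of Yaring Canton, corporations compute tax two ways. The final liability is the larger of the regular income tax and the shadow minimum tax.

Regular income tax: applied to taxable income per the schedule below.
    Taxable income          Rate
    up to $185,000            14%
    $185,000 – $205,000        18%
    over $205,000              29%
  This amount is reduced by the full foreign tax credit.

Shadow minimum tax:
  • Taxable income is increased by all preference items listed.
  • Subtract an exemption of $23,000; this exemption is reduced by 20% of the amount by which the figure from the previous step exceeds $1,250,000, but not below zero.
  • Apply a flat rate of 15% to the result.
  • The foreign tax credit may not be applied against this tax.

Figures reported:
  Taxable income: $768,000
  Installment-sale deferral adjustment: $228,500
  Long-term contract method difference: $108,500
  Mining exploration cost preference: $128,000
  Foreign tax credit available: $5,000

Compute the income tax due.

$187,770

Regular income tax:
  $185,000 × 14% = $25,900
  $20,000 × 18% = $3,600
  $563,000 × 29% = $163,270
  → $192,770
  Less foreign tax credit $5,000 → $187,770

Shadow minimum tax:
  Adjusted income: $768,000 + $228,500 + $108,500 + $128,000 = $1,233,000
  Exemption: $1,233,000 ≤ $1,250,000, so full $23,000 applies
  Base: $1,233,000 − $23,000 = $1,210,000
  $1,210,000 × 15% = $181,500

$187,770 > $181,500, so the regular income tax governs.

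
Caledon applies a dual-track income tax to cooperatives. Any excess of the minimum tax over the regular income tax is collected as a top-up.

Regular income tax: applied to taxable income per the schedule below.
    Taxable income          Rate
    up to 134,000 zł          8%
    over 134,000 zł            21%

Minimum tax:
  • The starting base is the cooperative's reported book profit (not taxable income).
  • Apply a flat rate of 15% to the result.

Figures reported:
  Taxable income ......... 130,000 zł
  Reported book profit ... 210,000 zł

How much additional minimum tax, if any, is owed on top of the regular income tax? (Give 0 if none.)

Regular income tax:
  130,000 zł × 8% = 10,400 zł

Minimum tax:
  Base (reported book profit): 210,000 zł
  210,000 zł × 15% = 31,500 zł

Excess of minimum tax over regular income tax: 31,500 zł − 10,400 zł = 21,100 zł.

21,100 zł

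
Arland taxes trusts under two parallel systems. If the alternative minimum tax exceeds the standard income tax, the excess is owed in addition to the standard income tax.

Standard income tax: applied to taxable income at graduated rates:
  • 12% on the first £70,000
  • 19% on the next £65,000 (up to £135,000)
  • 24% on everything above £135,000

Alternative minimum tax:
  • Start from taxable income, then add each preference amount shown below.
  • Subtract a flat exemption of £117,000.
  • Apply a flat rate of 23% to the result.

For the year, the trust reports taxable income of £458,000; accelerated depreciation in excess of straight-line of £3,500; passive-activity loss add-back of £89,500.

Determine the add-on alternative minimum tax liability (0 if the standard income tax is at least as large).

Standard income tax:
  £70,000 × 12% = £8,400
  £65,000 × 19% = £12,350
  £323,000 × 24% = £77,520
  → £98,270

Alternative minimum tax:
  Adjusted income: £458,000 + £3,500 + £89,500 = £551,000
  Less exemption £117,000 → base £434,000
  £434,000 × 23% = £99,820

Excess of alternative minimum tax over standard income tax: £99,820 − £98,270 = £1,550.

£1,550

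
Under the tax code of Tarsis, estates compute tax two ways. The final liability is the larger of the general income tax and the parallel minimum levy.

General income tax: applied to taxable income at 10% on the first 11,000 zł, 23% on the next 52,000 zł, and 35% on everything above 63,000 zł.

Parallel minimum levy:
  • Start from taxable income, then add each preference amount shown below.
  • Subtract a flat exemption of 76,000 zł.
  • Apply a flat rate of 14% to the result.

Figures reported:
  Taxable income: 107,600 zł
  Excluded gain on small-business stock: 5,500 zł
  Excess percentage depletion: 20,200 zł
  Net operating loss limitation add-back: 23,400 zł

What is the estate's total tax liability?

28,670 zł

Parallel minimum levy:
  Adjusted income: 107,600 zł + 5,500 zł + 20,200 zł + 23,400 zł = 156,700 zł
  Less exemption 76,000 zł → base 80,700 zł
  80,700 zł × 14% = 11,298 zł

General income tax:
  11,000 zł × 10% = 1,100 zł
  52,000 zł × 23% = 11,960 zł
  44,600 zł × 35% = 15,610 zł
  → 28,670 zł

28,670 zł > 11,298 zł, so the general income tax governs.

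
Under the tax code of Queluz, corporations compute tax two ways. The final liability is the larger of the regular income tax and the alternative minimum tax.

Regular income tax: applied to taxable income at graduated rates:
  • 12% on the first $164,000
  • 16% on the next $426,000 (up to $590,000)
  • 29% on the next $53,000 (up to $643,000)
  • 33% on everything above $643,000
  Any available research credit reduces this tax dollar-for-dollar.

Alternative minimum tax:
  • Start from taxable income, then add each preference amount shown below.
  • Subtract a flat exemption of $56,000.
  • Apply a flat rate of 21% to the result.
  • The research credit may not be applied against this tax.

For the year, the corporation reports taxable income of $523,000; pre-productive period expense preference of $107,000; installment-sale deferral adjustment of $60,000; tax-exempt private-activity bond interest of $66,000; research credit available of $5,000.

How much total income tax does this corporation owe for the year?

Regular income tax:
  $164,000 × 12% = $19,680
  $359,000 × 16% = $57,440
  → $77,120
  Less research credit $5,000 → $72,120

Alternative minimum tax:
  Adjusted income: $523,000 + $107,000 + $60,000 + $66,000 = $756,000
  Less exemption $56,000 → base $700,000
  $700,000 × 21% = $147,000

$147,000 > $72,120, so the alternative minimum tax is the binding amount.

$147,000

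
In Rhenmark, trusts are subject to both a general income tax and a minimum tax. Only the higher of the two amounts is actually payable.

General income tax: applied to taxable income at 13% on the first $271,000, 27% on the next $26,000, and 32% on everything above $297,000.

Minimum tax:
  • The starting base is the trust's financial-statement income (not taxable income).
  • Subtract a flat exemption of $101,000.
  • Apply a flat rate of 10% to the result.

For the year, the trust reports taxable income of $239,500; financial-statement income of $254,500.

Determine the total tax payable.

General income tax:
  $239,500 × 13% = $31,135

Minimum tax:
  Base (financial-statement income): $254,500
  Less exemption $101,000 → base $153,500
  $153,500 × 10% = $15,350

$31,135 > $15,350, so the general income tax governs.

$31,135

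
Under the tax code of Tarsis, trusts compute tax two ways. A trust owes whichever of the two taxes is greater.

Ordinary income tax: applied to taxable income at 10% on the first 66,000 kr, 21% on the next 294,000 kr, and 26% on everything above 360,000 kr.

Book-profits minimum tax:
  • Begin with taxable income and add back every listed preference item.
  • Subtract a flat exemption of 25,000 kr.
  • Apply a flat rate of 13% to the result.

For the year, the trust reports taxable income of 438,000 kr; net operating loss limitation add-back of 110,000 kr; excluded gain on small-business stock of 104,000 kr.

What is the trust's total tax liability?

88,620 kr

Ordinary income tax:
  66,000 kr × 10% = 6,600 kr
  294,000 kr × 21% = 61,740 kr
  78,000 kr × 26% = 20,280 kr
  → 88,620 kr

Book-profits minimum tax:
  Adjusted income: 438,000 kr + 110,000 kr + 104,000 kr = 652,000 kr
  Less exemption 25,000 kr → base 627,000 kr
  627,000 kr × 13% = 81,510 kr

88,620 kr > 81,510 kr, so the ordinary income tax governs.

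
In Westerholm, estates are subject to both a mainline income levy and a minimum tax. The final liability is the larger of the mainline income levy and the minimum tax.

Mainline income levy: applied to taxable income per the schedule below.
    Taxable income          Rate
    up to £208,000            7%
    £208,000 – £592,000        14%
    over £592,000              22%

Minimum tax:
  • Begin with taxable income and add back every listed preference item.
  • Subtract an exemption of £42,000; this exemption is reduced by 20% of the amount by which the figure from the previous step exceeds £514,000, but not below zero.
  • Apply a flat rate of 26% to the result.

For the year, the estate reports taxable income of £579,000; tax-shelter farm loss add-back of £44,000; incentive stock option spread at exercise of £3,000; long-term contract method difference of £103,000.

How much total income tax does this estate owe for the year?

£189,540

Minimum tax:
  Adjusted income: £579,000 + £44,000 + £3,000 + £103,000 = £729,000
  Exemption: 20% × (£729,000 − £514,000) = £43,000 ≥ £42,000, so the exemption is fully phased out
  Base: £729,000 − £0 = £729,000
  £729,000 × 26% = £189,540

Mainline income levy:
  £208,000 × 7% = £14,560
  £371,000 × 14% = £51,940
  → £66,500

£189,540 > £66,500, so the minimum tax is the binding amount.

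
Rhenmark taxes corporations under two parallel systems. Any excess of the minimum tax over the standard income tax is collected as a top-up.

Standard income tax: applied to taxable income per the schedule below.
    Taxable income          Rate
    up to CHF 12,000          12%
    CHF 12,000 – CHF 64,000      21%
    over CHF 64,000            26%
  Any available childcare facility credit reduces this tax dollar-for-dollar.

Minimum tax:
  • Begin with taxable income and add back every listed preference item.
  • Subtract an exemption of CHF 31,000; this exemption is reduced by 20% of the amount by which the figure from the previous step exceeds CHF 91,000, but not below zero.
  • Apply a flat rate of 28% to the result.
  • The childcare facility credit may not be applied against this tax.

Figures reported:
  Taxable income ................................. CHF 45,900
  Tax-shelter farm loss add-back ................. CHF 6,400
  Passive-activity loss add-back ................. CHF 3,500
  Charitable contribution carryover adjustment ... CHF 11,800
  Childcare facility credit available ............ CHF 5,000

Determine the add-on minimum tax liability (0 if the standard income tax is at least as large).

Minimum tax:
  Adjusted income: CHF 45,900 + CHF 6,400 + CHF 3,500 + CHF 11,800 = CHF 67,600
  Exemption: CHF 67,600 ≤ CHF 91,000, so full CHF 31,000 applies
  Base: CHF 67,600 − CHF 31,000 = CHF 36,600
  CHF 36,600 × 28% = CHF 10,248

Standard income tax:
  CHF 12,000 × 12% = CHF 1,440
  CHF 33,900 × 21% = CHF 7,119
  → CHF 8,559
  Less childcare facility credit CHF 5,000 → CHF 3,559

Excess of minimum tax over standard income tax: CHF 10,248 − CHF 3,559 = CHF 6,689.

CHF 6,689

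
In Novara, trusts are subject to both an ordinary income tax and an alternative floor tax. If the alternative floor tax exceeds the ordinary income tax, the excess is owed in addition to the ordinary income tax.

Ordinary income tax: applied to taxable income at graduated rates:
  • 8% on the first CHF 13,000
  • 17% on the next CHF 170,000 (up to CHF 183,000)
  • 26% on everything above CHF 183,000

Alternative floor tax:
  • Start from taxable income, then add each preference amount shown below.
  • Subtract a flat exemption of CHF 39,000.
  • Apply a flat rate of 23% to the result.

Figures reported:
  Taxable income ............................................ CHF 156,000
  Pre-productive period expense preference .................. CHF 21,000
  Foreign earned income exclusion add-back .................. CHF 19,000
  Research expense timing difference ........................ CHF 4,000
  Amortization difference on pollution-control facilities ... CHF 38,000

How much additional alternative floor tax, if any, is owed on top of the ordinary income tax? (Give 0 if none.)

Ordinary income tax:
  CHF 13,000 × 8% = CHF 1,040
  CHF 143,000 × 17% = CHF 24,310
  → CHF 25,350

Alternative floor tax:
  Adjusted income: CHF 156,000 + CHF 21,000 + CHF 19,000 + CHF 4,000 + CHF 38,000 = CHF 238,000
  Less exemption CHF 39,000 → base CHF 199,000
  CHF 199,000 × 23% = CHF 45,770

Excess of alternative floor tax over ordinary income tax: CHF 45,770 − CHF 25,350 = CHF 20,420.

CHF 20,420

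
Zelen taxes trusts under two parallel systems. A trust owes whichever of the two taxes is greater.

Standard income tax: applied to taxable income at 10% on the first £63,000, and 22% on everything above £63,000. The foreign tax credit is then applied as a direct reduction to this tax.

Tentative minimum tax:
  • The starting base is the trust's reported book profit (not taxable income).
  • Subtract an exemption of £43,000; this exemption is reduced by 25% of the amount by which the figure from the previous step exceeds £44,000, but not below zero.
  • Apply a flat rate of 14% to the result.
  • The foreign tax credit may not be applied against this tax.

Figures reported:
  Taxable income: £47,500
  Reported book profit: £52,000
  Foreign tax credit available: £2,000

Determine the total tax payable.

£2,750

Tentative minimum tax:
  Base (reported book profit): £52,000
  Exemption: £43,000 − 25% × (£52,000 − £44,000) = £43,000 − £2,000 = £41,000
  Base: £52,000 − £41,000 = £11,000
  £11,000 × 14% = £1,540

Standard income tax:
  £47,500 × 10% = £4,750
  Less foreign tax credit £2,000 → £2,750

£2,750 > £1,540, so the standard income tax governs.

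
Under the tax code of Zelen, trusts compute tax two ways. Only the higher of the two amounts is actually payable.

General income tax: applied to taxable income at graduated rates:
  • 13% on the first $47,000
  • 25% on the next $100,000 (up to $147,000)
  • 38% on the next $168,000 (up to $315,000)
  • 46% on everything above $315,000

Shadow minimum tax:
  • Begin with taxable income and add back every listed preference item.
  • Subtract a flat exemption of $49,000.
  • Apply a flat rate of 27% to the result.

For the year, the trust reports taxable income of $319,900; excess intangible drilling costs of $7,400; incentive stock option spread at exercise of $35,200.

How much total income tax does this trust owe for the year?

$97,204

General income tax:
  $47,000 × 13% = $6,110
  $100,000 × 25% = $25,000
  $168,000 × 38% = $63,840
  $4,900 × 46% = $2,254
  → $97,204

Shadow minimum tax:
  Adjusted income: $319,900 + $7,400 + $35,200 = $362,500
  Less exemption $49,000 → base $313,500
  $313,500 × 27% = $84,645

$97,204 > $84,645, so the general income tax governs.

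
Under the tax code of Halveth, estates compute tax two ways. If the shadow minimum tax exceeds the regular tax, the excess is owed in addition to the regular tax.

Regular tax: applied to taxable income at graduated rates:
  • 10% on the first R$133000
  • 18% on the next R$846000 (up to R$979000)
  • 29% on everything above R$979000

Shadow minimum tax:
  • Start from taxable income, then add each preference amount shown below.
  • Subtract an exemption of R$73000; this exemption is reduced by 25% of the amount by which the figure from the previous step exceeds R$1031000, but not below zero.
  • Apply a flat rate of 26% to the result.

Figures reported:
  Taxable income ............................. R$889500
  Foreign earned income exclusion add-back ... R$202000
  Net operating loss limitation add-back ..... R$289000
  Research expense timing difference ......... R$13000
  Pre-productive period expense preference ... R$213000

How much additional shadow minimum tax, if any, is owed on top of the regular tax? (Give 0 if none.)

R$268220

Regular tax:
  R$133000 × 10% = R$13300
  R$756500 × 18% = R$136170
  → R$149470

Shadow minimum tax:
  Adjusted income: R$889500 + R$202000 + R$289000 + R$13000 + R$213000 = R$1606500
  Exemption: 25% × (R$1606500 − R$1031000) = R$143875 ≥ R$73000, so the exemption is fully phased out
  Base: R$1606500 − R$0 = R$1606500
  R$1606500 × 26% = R$417690

Excess of shadow minimum tax over regular tax: R$417690 − R$149470 = R$268220.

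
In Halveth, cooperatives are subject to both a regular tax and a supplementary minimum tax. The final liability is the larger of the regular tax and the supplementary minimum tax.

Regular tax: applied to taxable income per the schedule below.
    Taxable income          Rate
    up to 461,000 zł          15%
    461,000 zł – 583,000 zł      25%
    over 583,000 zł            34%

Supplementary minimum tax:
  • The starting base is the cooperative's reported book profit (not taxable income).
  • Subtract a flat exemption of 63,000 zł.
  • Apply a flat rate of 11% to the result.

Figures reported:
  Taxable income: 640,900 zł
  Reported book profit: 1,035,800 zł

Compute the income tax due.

119,336 zł

Regular tax:
  461,000 zł × 15% = 69,150 zł
  122,000 zł × 25% = 30,500 zł
  57,900 zł × 34% = 19,686 zł
  → 119,336 zł

Supplementary minimum tax:
  Base (reported book profit): 1,035,800 zł
  Less exemption 63,000 zł → base 972,800 zł
  972,800 zł × 11% = 107,008 zł

119,336 zł > 107,008 zł, so the regular tax governs.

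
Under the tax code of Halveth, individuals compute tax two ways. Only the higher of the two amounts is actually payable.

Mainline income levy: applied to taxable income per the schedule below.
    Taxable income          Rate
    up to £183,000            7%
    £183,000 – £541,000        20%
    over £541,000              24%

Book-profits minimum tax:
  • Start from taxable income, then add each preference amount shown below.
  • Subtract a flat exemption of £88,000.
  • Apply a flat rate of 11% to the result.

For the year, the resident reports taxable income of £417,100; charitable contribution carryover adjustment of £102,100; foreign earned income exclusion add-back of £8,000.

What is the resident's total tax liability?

Book-profits minimum tax:
  Adjusted income: £417,100 + £102,100 + £8,000 = £527,200
  Less exemption £88,000 → base £439,200
  £439,200 × 11% = £48,312

Mainline income levy:
  £183,000 × 7% = £12,810
  £234,100 × 20% = £46,820
  → £59,630

£59,630 > £48,312, so the mainline income levy governs.

£59,630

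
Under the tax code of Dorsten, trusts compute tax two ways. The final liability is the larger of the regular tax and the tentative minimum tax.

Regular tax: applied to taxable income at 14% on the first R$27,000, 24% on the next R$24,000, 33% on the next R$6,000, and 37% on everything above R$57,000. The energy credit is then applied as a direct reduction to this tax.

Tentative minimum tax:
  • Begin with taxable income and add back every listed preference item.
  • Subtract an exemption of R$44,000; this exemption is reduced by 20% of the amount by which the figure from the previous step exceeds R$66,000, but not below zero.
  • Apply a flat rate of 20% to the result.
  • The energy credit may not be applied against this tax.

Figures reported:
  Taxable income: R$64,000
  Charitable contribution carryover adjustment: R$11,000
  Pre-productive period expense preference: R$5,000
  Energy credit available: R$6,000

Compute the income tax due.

R$8,110

Tentative minimum tax:
  Adjusted income: R$64,000 + R$11,000 + R$5,000 = R$80,000
  Exemption: R$44,000 − 20% × (R$80,000 − R$66,000) = R$44,000 − R$2,800 = R$41,200
  Base: R$80,000 − R$41,200 = R$38,800
  R$38,800 × 20% = R$7,760

Regular tax:
  R$27,000 × 14% = R$3,780
  R$24,000 × 24% = R$5,760
  R$6,000 × 33% = R$1,980
  R$7,000 × 37% = R$2,590
  → R$14,110
  Less energy credit R$6,000 → R$8,110

R$8,110 > R$7,760, so the regular tax governs.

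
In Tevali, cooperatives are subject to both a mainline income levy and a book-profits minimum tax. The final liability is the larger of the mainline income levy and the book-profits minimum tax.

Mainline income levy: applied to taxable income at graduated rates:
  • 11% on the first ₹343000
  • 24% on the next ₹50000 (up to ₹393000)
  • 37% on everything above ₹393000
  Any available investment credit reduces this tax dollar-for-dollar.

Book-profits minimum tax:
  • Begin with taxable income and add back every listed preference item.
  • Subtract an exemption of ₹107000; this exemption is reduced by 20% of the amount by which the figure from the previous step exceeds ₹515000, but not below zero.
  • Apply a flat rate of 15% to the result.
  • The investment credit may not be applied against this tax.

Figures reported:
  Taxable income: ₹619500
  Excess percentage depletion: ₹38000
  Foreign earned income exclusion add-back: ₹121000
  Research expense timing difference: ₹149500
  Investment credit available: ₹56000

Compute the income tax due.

₹135540

Mainline income levy:
  ₹343000 × 11% = ₹37730
  ₹50000 × 24% = ₹12000
  ₹226500 × 37% = ₹83805
  → ₹133535
  Less investment credit ₹56000 → ₹77535

Book-profits minimum tax:
  Adjusted income: ₹619500 + ₹38000 + ₹121000 + ₹149500 = ₹928000
  Exemption: ₹107000 − 20% × (₹928000 − ₹515000) = ₹107000 − ₹82600 = ₹24400
  Base: ₹928000 − ₹24400 = ₹903600
  ₹903600 × 15% = ₹135540

₹135540 > ₹77535, so the book-profits minimum tax is the binding amount.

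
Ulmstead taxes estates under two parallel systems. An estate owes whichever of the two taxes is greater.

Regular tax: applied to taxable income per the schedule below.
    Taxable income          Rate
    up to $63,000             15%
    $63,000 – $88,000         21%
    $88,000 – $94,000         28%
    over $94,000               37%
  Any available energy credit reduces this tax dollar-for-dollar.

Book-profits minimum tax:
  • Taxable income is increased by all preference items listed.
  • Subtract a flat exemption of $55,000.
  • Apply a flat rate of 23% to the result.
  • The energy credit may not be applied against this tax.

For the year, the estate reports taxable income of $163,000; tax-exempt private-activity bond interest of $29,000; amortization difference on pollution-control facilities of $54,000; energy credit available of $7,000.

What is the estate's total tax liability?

$43,930

Book-profits minimum tax:
  Adjusted income: $163,000 + $29,000 + $54,000 = $246,000
  Less exemption $55,000 → base $191,000
  $191,000 × 23% = $43,930

Regular tax:
  $63,000 × 15% = $9,450
  $25,000 × 21% = $5,250
  $6,000 × 28% = $1,680
  $69,000 × 37% = $25,530
  → $41,910
  Less energy credit $7,000 → $34,910

$43,930 > $34,910, so the book-profits minimum tax is the binding amount.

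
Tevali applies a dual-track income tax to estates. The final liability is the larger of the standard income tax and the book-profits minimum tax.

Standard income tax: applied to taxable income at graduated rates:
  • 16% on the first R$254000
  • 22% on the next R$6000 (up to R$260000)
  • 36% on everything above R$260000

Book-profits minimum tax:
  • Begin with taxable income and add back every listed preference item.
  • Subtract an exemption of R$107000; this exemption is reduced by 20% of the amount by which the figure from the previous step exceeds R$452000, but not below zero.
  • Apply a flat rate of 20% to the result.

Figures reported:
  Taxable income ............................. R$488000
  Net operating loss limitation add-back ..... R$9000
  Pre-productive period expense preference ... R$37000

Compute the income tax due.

R$124040

Book-profits minimum tax:
  Adjusted income: R$488000 + R$9000 + R$37000 = R$534000
  Exemption: R$107000 − 20% × (R$534000 − R$452000) = R$107000 − R$16400 = R$90600
  Base: R$534000 − R$90600 = R$443400
  R$443400 × 20% = R$88680

Standard income tax:
  R$254000 × 16% = R$40640
  R$6000 × 22% = R$1320
  R$228000 × 36% = R$82080
  → R$124040

R$124040 > R$88680, so the standard income tax governs.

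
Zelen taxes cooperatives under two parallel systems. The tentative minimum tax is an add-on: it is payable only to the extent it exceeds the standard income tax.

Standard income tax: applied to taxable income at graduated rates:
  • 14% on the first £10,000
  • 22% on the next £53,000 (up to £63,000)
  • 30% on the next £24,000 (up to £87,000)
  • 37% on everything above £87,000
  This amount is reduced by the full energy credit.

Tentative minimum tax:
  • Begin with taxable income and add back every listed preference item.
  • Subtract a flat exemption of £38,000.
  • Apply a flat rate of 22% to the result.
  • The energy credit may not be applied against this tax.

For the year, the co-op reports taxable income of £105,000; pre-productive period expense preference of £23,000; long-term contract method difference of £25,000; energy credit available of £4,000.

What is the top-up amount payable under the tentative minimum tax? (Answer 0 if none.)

£2,380

Tentative minimum tax:
  Adjusted income: £105,000 + £23,000 + £25,000 = £153,000
  Less exemption £38,000 → base £115,000
  £115,000 × 22% = £25,300

Standard income tax:
  £10,000 × 14% = £1,400
  £53,000 × 22% = £11,660
  £24,000 × 30% = £7,200
  £18,000 × 37% = £6,660
  → £26,920
  Less energy credit £4,000 → £22,920

Excess of tentative minimum tax over standard income tax: £25,300 − £22,920 = £2,380.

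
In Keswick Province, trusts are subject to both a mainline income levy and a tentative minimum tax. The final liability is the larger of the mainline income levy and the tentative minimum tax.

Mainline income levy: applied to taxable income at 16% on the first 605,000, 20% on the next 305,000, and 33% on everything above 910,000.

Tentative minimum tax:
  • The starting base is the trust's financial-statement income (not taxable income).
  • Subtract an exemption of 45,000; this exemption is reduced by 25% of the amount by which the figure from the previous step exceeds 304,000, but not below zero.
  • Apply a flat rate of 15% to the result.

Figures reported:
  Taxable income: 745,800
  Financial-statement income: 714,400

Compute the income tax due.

Mainline income levy:
  605,000 × 16% = 96,800
  140,800 × 20% = 28,160
  → 124,960

Tentative minimum tax:
  Base (financial-statement income): 714,400
  Exemption: 25% × (714,400 − 304,000) = 102,600 ≥ 45,000, so the exemption is fully phased out
  Base: 714,400 − 0 = 714,400
  714,400 × 15% = 107,160

124,960 > 107,160, so the mainline income levy governs.

124,960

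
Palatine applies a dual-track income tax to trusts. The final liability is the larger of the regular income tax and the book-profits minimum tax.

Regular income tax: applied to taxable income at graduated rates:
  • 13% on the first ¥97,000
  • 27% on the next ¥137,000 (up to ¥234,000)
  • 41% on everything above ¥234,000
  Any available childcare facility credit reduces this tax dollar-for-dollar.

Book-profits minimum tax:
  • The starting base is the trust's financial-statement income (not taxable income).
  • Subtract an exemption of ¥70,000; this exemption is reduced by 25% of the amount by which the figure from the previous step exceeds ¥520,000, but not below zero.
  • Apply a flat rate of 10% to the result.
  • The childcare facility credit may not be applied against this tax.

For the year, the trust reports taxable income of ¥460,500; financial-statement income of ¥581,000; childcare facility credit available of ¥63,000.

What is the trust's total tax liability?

Regular income tax:
  ¥97,000 × 13% = ¥12,610
  ¥137,000 × 27% = ¥36,990
  ¥226,500 × 41% = ¥92,865
  → ¥142,465
  Less childcare facility credit ¥63,000 → ¥79,465

Book-profits minimum tax:
  Base (financial-statement income): ¥581,000
  Exemption: ¥70,000 − 25% × (¥581,000 − ¥520,000) = ¥70,000 − ¥15,250 = ¥54,750
  Base: ¥581,000 − ¥54,750 = ¥526,250
  ¥526,250 × 10% = ¥52,625

¥79,465 > ¥52,625, so the regular income tax governs.

¥79,465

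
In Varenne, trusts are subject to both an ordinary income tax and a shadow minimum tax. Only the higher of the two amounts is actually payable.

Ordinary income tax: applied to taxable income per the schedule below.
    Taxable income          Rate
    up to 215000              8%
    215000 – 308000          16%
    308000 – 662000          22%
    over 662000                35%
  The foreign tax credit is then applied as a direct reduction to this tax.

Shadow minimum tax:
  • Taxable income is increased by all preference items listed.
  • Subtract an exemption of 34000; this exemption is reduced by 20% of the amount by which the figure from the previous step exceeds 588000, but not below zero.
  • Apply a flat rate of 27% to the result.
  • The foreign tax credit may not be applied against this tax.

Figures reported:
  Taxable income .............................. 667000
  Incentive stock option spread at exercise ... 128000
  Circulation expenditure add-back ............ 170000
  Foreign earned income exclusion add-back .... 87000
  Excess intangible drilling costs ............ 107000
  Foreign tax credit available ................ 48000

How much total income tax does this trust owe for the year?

Shadow minimum tax:
  Adjusted income: 667000 + 128000 + 170000 + 87000 + 107000 = 1159000
  Exemption: 20% × (1159000 − 588000) = 114200 ≥ 34000, so the exemption is fully phased out
  Base: 1159000 − 0 = 1159000
  1159000 × 27% = 312930

Ordinary income tax:
  215000 × 8% = 17200
  93000 × 16% = 14880
  354000 × 22% = 77880
  5000 × 35% = 1750
  → 111710
  Less foreign tax credit 48000 → 63710

312930 > 63710, so the shadow minimum tax is the binding amount.

312930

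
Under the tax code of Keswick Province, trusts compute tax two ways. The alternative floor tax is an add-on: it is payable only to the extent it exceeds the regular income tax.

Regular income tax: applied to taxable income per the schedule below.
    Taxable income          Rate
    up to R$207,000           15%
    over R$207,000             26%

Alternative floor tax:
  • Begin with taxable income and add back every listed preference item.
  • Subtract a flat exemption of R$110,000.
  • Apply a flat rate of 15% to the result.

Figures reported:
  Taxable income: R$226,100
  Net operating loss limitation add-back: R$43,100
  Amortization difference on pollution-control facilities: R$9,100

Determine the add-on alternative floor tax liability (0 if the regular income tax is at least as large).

Regular income tax:
  R$207,000 × 15% = R$31,050
  R$19,100 × 26% = R$4,966
  → R$36,016

Alternative floor tax:
  Adjusted income: R$226,100 + R$43,100 + R$9,100 = R$278,300
  Less exemption R$110,000 → base R$168,300
  R$168,300 × 15% = R$25,245

R$25,245 ≤ R$36,016, so no add-on is due.

R$0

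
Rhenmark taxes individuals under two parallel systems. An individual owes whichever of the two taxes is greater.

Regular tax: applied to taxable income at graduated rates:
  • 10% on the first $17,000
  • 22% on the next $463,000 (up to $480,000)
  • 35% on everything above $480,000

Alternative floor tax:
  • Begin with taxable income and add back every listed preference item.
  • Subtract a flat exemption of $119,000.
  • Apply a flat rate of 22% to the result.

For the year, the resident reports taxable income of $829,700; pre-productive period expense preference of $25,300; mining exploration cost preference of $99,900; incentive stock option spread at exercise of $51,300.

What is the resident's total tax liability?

$225,955

Alternative floor tax:
  Adjusted income: $829,700 + $25,300 + $99,900 + $51,300 = $1,006,200
  Less exemption $119,000 → base $887,200
  $887,200 × 22% = $195,184

Regular tax:
  $17,000 × 10% = $1,700
  $463,000 × 22% = $101,860
  $349,700 × 35% = $122,395
  → $225,955

$225,955 > $195,184, so the regular tax governs.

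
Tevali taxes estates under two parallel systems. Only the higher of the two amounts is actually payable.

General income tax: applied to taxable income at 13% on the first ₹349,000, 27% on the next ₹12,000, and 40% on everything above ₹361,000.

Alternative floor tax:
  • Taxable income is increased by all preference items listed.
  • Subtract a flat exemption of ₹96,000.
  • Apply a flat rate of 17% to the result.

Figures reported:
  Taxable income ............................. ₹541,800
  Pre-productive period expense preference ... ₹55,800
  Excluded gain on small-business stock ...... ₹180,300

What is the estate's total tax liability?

Alternative floor tax:
  Adjusted income: ₹541,800 + ₹55,800 + ₹180,300 = ₹777,900
  Less exemption ₹96,000 → base ₹681,900
  ₹681,900 × 17% = ₹115,923

General income tax:
  ₹349,000 × 13% = ₹45,370
  ₹12,000 × 27% = ₹3,240
  ₹180,800 × 40% = ₹72,320
  → ₹120,930

₹120,930 > ₹115,923, so the general income tax governs.

₹120,930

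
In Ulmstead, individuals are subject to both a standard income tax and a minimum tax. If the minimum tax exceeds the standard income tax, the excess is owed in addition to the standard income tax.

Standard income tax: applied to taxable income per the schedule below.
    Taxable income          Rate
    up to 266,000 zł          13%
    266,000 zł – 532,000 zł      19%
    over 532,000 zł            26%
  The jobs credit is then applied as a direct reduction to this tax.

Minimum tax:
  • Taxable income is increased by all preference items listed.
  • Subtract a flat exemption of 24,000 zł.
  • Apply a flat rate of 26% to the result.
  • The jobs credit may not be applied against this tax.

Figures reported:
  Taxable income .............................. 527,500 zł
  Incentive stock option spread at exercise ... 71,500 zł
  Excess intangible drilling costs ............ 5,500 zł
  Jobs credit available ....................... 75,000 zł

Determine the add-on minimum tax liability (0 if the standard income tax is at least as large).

141,665 zł

Minimum tax:
  Adjusted income: 527,500 zł + 71,500 zł + 5,500 zł = 604,500 zł
  Less exemption 24,000 zł → base 580,500 zł
  580,500 zł × 26% = 150,930 zł

Standard income tax:
  266,000 zł × 13% = 34,580 zł
  261,500 zł × 19% = 49,685 zł
  → 84,265 zł
  Less jobs credit 75,000 zł → 9,265 zł

Excess of minimum tax over standard income tax: 150,930 zł − 9,265 zł = 141,665 zł.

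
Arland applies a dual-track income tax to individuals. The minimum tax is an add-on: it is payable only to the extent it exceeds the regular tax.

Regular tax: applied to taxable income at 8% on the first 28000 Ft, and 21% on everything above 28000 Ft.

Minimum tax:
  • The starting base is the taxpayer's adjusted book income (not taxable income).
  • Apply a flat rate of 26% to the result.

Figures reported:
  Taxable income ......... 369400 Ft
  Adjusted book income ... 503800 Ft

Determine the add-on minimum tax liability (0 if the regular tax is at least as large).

Regular tax:
  28000 Ft × 8% = 2240 Ft
  341400 Ft × 21% = 71694 Ft
  → 73934 Ft

Minimum tax:
  Base (adjusted book income): 503800 Ft
  503800 Ft × 26% = 130988 Ft

Excess of minimum tax over regular tax: 130988 Ft − 73934 Ft = 57054 Ft.

57054 Ft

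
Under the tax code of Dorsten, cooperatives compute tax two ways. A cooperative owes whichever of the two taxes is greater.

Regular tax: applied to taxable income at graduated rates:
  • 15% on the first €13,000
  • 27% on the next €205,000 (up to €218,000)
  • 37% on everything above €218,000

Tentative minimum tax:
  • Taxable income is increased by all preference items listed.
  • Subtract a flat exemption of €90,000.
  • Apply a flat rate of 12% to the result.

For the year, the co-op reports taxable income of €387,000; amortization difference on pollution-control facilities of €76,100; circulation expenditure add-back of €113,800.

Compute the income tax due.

€119,830

Tentative minimum tax:
  Adjusted income: €387,000 + €76,100 + €113,800 = €576,900
  Less exemption €90,000 → base €486,900
  €486,900 × 12% = €58,428

Regular tax:
  €13,000 × 15% = €1,950
  €205,000 × 27% = €55,350
  €169,000 × 37% = €62,530
  → €119,830

€119,830 > €58,428, so the regular tax governs.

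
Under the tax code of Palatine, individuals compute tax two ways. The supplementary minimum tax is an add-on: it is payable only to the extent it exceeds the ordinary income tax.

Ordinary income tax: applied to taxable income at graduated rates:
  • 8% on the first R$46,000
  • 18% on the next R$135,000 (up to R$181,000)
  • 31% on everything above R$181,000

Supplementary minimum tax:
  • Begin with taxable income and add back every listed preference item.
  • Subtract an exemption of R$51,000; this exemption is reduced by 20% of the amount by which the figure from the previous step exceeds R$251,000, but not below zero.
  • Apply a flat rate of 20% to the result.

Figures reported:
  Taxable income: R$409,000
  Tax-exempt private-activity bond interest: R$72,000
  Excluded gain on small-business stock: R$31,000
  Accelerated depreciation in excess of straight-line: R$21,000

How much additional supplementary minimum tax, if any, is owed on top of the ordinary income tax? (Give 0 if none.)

Supplementary minimum tax:
  Adjusted income: R$409,000 + R$72,000 + R$31,000 + R$21,000 = R$533,000
  Exemption: 20% × (R$533,000 − R$251,000) = R$56,400 ≥ R$51,000, so the exemption is fully phased out
  Base: R$533,000 − R$0 = R$533,000
  R$533,000 × 20% = R$106,600

Ordinary income tax:
  R$46,000 × 8% = R$3,680
  R$135,000 × 18% = R$24,300
  R$228,000 × 31% = R$70,680
  → R$98,660

Excess of supplementary minimum tax over ordinary income tax: R$106,600 − R$98,660 = R$7,940.

R$7,940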